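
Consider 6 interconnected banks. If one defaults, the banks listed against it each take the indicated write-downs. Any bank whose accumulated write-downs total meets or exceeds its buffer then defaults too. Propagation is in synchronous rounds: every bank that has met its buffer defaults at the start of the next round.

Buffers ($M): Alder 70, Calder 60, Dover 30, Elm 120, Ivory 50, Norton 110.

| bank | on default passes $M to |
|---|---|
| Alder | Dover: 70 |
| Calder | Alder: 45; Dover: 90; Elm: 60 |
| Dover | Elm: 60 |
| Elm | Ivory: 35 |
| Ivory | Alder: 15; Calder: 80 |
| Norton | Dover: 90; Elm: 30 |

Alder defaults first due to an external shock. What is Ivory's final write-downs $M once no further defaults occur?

0

Round 1 — Alder defaults (initial).
  Dover: +70 → 70 ≥ 30
Round 2 — Dover defaults.
  Elm: +60 → 60 < 120
No further defaults.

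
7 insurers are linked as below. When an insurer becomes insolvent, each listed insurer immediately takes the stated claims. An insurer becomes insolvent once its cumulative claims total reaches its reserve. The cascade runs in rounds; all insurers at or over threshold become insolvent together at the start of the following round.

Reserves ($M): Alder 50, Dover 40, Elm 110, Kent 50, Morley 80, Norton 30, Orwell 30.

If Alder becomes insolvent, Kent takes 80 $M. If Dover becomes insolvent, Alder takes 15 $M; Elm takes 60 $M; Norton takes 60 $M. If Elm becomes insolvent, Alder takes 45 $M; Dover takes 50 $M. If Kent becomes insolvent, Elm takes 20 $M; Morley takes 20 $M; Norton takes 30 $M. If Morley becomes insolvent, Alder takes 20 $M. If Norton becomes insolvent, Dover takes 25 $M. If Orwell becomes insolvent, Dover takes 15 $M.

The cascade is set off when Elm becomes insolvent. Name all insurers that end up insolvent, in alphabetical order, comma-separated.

Alder, Dover, Elm, Kent, Norton

Round 1 — Elm becomes insolvent (initial).
  Alder: +45 → 45 < 50
  Dover: +50 → 50 ≥ 40
Round 2 — Dover becomes insolvent.
  Alder: +15 → 60 ≥ 50
  Norton: +60 → 60 ≥ 30
Round 3 — Alder, Norton become insolvent.
  Kent: +80 → 80 ≥ 50
Round 4 — Kent becomes insolvent.
  Morley: +20 → 20 < 80
No further insolvencies.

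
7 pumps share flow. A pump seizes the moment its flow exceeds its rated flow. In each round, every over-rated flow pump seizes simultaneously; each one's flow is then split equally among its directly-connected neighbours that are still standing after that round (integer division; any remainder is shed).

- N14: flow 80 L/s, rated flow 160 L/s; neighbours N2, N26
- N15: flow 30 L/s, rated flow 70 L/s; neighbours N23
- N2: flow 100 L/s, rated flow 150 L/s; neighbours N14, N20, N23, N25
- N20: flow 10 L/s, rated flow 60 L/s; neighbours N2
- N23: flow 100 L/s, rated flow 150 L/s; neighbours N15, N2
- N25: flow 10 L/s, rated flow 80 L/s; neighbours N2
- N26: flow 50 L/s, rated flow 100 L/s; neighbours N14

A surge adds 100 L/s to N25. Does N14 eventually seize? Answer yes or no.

Round 1 — N25 at 110 > 80. N25 seizes.
  N25 sheds 110 L/s to N2: 110 each.
    N2: 100+110 = 210 > 150
Round 2 — N2 seizes.
  N2 sheds 210 L/s to N14, N20, N23: 70 each.
    N14: 80+70 = 150 ≤ 160
    N20: 10+70 = 80 > 60
    N23: 100+70 = 170 > 150
Round 3 — N20, N23 seize.
  N20 sheds 80 L/s: no online neighbours, lost.
  N23 sheds 170 L/s to N15: 170 each.
    N15: 30+170 = 200 > 70
Round 4 — N15 seizes.
  N15 sheds 200 L/s: no online neighbours, lost.
No further seizures.

no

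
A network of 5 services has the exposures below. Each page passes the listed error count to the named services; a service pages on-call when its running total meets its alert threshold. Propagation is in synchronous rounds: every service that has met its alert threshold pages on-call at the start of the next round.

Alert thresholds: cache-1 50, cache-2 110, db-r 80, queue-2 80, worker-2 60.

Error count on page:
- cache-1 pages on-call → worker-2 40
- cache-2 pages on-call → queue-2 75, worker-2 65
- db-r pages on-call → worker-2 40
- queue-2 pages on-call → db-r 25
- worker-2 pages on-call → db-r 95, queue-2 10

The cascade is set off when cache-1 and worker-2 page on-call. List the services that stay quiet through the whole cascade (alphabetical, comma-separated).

Round 1 — cache-1, worker-2 page on-call (initial).
  db-r: +95 → 95 ≥ 80
  queue-2: +10 → 10 < 80
Round 2 — db-r pages on-call.
No further pages.

cache-2, queue-2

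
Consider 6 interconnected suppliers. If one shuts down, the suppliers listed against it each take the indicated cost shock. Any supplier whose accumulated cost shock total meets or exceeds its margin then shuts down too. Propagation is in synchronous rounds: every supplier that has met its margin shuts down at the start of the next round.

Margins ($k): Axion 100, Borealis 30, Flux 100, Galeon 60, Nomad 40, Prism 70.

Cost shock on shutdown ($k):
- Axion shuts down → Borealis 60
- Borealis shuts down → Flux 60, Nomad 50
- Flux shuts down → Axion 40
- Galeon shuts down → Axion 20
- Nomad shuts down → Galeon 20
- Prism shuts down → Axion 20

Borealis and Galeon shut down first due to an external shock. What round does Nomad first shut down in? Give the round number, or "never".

Round 1 — Borealis, Galeon shut down (initial).
  Axion: +20 → 20 < 100
  Flux: +60 → 60 < 100
  Nomad: +50 → 50 ≥ 40
Round 2 — Nomad shuts down.
No further shutdowns.

2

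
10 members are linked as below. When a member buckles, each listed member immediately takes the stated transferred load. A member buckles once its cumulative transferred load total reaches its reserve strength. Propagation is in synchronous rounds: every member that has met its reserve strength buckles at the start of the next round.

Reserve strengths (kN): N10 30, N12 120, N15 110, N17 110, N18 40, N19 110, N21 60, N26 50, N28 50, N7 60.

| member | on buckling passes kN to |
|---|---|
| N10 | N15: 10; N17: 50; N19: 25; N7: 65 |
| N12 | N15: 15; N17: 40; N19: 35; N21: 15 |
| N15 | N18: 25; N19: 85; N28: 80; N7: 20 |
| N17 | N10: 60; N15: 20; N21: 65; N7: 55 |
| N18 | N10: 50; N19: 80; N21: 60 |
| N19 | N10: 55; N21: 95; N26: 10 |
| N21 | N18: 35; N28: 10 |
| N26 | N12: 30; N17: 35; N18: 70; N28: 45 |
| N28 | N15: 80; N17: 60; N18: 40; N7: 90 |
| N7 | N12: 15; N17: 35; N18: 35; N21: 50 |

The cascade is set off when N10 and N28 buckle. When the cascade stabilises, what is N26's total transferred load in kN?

10

Round 1 — N10, N28 buckle (initial).
  N15: +10+80 → 90 < 110
  N17: +50+60 → 110 ≥ 110
  N18: +40 → 40 ≥ 40
  N19: +25 → 25 < 110
  N7: +65+90 → 155 ≥ 60
Round 2 — N17, N18, N7 buckle.
  N12: +15 → 15 < 120
  N15: +20 → 110 ≥ 110
  N19: +80 → 105 < 110
  N21: +65+60+50 → 175 ≥ 60
Round 3 — N15, N21 buckle.
  N19: +85 → 190 ≥ 110
Round 4 — N19 buckles.
  N26: +10 → 10 < 50
No further bucklings.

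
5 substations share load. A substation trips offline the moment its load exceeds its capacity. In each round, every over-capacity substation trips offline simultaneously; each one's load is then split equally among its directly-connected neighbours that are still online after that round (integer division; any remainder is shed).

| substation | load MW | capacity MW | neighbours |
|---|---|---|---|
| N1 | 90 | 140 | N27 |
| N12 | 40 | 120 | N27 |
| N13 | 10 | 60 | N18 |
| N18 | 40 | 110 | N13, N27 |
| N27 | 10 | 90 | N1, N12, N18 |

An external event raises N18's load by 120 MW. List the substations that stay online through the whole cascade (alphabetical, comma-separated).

Round 1 — N18 at 160 > 110. N18 trips offline.
  N18 sheds 160 MW to N13, N27: 80 each.
    N13: 10+80 = 90 > 60
    N27: 10+80 = 90 ≤ 90
Round 2 — N13 trips offline.
  N13 sheds 90 MW: no online neighbours, lost.
No further trips.

N1, N12, N27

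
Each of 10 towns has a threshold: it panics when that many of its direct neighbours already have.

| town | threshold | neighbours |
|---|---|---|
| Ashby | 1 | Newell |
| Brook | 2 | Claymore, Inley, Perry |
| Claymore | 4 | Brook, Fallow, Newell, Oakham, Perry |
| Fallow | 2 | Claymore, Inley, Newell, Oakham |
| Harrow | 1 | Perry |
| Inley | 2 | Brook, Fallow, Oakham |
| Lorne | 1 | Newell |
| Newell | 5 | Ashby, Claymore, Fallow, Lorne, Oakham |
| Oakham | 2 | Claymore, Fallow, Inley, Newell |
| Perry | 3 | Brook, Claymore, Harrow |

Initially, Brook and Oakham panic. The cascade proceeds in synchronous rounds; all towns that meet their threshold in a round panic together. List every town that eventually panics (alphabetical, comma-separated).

Brook, Fallow, Inley, Oakham

Round 1 — Brook, Oakham panic (initial).
Round 2 — checking thresholds:
  Claymore: 2 of 5 neighbours < 4, not yet.
  Fallow: 1 of 4 neighbours < 2, not yet.
  Inley: 2 of 3 neighbours ≥ 2, panics.
  Newell: 1 of 5 neighbours < 5, not yet.
  Perry: 1 of 3 neighbours < 3, not yet.
Round 3 — checking thresholds:
  Claymore: 2 of 5 neighbours < 4, not yet.
  Fallow: 2 of 4 neighbours ≥ 2, panics.
  Newell: 1 of 5 neighbours < 5, not yet.
  Perry: 1 of 3 neighbours < 3, not yet.
Round 4 — no new panics; cascade stops.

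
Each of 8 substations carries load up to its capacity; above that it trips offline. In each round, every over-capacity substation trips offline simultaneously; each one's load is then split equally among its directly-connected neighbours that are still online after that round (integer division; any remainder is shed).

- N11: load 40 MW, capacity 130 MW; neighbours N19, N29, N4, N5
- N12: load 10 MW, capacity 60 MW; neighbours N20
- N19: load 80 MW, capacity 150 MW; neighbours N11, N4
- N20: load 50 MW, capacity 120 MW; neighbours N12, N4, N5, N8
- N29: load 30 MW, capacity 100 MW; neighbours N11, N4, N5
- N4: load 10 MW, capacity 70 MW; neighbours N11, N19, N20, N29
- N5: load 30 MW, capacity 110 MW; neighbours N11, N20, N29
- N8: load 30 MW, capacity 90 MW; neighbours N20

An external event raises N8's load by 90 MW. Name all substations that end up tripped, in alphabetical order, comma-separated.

Round 1 — N8 at 120 > 90. N8 trips offline.
  N8 sheds 120 MW to N20: 120 each.
    N20: 50+120 = 170 > 120
Round 2 — N20 trips offline.
  N20 sheds 170 MW to N12, N4, N5: 56 each (2 lost).
    N12: 10+56 = 66 > 60
    N4: 10+56 = 66 ≤ 70
    N5: 30+56 = 86 ≤ 110
Round 3 — N12 trips offline.
  N12 sheds 66 MW: no online neighbours, lost.
No further trips.

N12, N20, N8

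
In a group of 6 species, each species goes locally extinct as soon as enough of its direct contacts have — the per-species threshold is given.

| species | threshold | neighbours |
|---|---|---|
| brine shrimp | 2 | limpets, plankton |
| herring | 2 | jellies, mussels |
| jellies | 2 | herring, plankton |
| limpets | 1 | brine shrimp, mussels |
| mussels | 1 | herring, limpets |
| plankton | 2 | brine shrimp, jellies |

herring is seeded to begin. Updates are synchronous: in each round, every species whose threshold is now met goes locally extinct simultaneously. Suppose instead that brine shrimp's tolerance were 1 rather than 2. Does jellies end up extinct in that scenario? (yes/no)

no

With brine shrimp's tolerance at 1:
Round 1 — herring goes locally extinct (initial).
Round 2 — checking thresholds:
  jellies: 1 of 2 neighbours < 2, not yet.
  mussels: 1 of 2 neighbours ≥ 1, goes locally extinct.
Round 3 — checking thresholds:
  jellies: 1 of 2 neighbours < 2, not yet.
  limpets: 1 of 2 neighbours ≥ 1, goes locally extinct.
Round 4 — checking thresholds:
  brine shrimp: 1 of 2 neighbours ≥ 1, goes locally extinct.
  jellies: 1 of 2 neighbours < 2, not yet.
Round 5 — no new extinctions; cascade stops.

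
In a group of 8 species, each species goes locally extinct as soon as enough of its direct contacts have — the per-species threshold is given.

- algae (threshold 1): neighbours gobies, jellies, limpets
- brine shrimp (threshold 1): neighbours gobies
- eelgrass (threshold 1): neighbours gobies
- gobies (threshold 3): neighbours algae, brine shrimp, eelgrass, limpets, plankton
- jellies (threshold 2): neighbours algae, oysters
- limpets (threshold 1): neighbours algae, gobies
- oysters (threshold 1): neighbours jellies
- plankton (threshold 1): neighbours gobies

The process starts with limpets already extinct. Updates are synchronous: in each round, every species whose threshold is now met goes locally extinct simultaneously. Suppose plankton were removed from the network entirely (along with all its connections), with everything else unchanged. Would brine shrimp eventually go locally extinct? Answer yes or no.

no

With plankton removed:
Round 1 — limpets goes locally extinct (initial).
Round 2 — checking thresholds:
  algae: 1 of 3 neighbours ≥ 1, goes locally extinct.
  gobies: 1 of 4 neighbours < 3, not yet.
Round 3 — no new extinctions; cascade stops.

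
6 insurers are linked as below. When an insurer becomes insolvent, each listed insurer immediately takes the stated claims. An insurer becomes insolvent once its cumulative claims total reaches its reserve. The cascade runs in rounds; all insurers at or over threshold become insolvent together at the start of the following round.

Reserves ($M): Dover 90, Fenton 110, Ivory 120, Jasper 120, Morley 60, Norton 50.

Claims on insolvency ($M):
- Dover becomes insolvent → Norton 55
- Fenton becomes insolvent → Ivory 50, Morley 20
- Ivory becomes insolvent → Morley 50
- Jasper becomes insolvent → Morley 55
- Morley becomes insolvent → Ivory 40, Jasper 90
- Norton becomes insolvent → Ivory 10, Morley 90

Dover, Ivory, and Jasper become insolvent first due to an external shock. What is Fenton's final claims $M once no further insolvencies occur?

Round 1 — Dover, Ivory, Jasper become insolvent (initial).
  Morley: +50+55 → 105 ≥ 60
  Norton: +55 → 55 ≥ 50
Round 2 — Morley, Norton become insolvent.
No further insolvencies.

0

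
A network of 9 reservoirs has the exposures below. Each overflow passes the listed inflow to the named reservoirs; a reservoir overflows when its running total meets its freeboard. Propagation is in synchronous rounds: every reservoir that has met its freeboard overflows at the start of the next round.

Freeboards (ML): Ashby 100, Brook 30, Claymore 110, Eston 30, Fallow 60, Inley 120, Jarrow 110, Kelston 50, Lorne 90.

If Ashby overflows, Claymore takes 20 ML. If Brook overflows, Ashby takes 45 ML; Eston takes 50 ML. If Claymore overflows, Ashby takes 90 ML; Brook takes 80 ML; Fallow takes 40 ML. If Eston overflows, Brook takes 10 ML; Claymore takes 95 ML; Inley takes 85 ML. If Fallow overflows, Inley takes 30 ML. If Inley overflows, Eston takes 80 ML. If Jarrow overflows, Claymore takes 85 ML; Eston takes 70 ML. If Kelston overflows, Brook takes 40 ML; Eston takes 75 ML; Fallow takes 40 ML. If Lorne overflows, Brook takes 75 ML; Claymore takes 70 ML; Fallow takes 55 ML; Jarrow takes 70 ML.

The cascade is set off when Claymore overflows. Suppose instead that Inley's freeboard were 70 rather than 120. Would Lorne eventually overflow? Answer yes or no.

With Inley's freeboard at 70:
Round 1 — Claymore overflows (initial).
  Ashby: +90 → 90 < 100
  Brook: +80 → 80 ≥ 30
  Fallow: +40 → 40 < 60
Round 2 — Brook overflows.
  Ashby: +45 → 135 ≥ 100
  Eston: +50 → 50 ≥ 30
Round 3 — Ashby, Eston overflow.
  Inley: +85 → 85 ≥ 70
Round 4 — Inley overflows.
No further overflows.

no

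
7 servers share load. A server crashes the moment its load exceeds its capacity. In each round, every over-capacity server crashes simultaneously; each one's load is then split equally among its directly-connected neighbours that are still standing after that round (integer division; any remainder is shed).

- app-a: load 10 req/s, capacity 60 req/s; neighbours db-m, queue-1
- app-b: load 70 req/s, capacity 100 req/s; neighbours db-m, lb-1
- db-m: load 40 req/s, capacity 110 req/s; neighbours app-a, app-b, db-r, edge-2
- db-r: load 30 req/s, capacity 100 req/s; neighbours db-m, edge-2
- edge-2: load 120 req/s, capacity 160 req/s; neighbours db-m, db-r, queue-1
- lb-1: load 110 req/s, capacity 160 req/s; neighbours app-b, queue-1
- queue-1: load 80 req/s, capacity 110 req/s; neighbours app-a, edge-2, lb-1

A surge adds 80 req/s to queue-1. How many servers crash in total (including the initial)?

7

Round 1 — queue-1 at 160 > 110. queue-1 crashes.
  queue-1 sheds 160 req/s to app-a, edge-2, lb-1: 53 each (1 lost).
    app-a: 10+53 = 63 > 60
    edge-2: 120+53 = 173 > 160
    lb-1: 110+53 = 163 > 160
Round 2 — app-a, edge-2, lb-1 crash.
  app-a sheds 63 req/s to db-m: 63 each.
    db-m: 40+63 = 103 ≤ 110
  edge-2 sheds 173 req/s to db-m, db-r: 86 each (1 lost).
    db-m: 103+86 = 189 > 110
    db-r: 30+86 = 116 > 100
  lb-1 sheds 163 req/s to app-b: 163 each.
    app-b: 70+163 = 233 > 100
Round 3 — app-b, db-m, db-r crash.
  app-b sheds 233 req/s: no online neighbours, lost.
  db-m sheds 189 req/s: no online neighbours, lost.
  db-r sheds 116 req/s: no online neighbours, lost.
No further crashes.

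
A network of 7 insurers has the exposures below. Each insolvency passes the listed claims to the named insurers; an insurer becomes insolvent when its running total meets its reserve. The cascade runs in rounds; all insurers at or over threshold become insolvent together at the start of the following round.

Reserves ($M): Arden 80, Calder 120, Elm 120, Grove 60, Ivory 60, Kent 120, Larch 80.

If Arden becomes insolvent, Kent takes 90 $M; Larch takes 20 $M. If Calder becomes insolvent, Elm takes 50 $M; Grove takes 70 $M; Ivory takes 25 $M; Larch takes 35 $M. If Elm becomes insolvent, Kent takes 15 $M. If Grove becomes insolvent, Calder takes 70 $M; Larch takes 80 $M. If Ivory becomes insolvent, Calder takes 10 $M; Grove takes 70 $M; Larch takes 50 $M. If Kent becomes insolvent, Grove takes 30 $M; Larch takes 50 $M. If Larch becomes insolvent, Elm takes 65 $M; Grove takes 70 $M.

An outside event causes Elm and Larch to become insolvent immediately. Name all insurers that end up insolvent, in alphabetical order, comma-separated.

Round 1 — Elm, Larch become insolvent (initial).
  Grove: +70 → 70 ≥ 60
  Kent: +15 → 15 < 120
Round 2 — Grove becomes insolvent.
  Calder: +70 → 70 < 120
No further insolvencies.

Elm, Grove, Larch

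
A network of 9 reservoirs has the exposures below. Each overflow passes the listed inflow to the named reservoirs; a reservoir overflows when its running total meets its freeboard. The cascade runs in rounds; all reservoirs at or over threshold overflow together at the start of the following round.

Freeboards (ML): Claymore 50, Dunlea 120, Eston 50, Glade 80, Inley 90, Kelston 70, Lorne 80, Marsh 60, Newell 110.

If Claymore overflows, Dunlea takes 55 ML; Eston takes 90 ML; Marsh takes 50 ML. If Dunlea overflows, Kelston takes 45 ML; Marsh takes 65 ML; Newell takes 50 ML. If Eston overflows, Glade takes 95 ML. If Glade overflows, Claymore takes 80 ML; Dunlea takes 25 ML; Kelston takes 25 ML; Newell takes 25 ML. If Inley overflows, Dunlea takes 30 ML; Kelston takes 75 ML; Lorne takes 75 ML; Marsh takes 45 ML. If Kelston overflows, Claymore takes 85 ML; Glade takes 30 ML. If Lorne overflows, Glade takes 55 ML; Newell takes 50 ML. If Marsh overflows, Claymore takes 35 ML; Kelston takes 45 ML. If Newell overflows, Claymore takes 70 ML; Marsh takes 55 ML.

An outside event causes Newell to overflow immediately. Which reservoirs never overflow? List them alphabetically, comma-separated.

Dunlea, Inley, Lorne

Round 1 — Newell overflows (initial).
  Claymore: +70 → 70 ≥ 50
  Marsh: +55 → 55 < 60
Round 2 — Claymore overflows.
  Dunlea: +55 → 55 < 120
  Eston: +90 → 90 ≥ 50
  Marsh: +50 → 105 ≥ 60
Round 3 — Eston, Marsh overflow.
  Glade: +95 → 95 ≥ 80
  Kelston: +45 → 45 < 70
Round 4 — Glade overflows.
  Dunlea: +25 → 80 < 120
  Kelston: +25 → 70 ≥ 70
Round 5 — Kelston overflows.
No further overflows.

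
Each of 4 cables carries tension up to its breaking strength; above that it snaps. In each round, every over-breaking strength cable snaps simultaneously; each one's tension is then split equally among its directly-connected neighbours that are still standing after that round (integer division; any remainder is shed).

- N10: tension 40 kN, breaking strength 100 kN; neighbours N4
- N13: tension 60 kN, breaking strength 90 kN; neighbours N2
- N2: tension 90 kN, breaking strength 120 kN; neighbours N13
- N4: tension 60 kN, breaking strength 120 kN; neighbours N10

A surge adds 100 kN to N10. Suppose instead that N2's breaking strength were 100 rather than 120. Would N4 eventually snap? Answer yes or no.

With N2's breaking strength at 100:
Round 1 — N10 at 140 > 100. N10 snaps.
  N10 sheds 140 kN to N4: 140 each.
    N4: 60+140 = 200 > 120
Round 2 — N4 snaps.
  N4 sheds 200 kN: no online neighbours, lost.
No further breaks.

yes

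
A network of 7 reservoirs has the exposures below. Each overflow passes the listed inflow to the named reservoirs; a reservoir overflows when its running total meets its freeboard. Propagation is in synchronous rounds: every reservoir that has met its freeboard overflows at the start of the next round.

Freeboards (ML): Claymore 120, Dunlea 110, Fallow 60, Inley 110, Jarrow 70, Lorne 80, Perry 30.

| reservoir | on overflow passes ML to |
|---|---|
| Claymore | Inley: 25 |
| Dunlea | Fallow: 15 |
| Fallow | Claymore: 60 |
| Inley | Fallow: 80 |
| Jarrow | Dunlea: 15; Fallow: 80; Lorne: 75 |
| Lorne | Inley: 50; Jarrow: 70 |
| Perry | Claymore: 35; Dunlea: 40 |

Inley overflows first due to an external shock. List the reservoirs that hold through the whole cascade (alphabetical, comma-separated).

Claymore, Dunlea, Jarrow, Lorne, Perry

Round 1 — Inley overflows (initial).
  Fallow: +80 → 80 ≥ 60
Round 2 — Fallow overflows.
  Claymore: +60 → 60 < 120
No further overflows.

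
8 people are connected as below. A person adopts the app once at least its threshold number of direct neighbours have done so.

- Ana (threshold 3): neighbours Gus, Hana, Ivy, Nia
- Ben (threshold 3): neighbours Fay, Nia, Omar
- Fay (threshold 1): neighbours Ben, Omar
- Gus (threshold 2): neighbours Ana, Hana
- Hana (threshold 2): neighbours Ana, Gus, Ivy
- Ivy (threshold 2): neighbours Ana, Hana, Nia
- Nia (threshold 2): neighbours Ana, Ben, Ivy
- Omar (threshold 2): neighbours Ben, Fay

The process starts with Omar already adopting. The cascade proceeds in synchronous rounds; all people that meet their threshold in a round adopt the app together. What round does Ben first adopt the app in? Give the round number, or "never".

never

Round 1 — Omar adopts the app (initial).
Round 2 — checking thresholds:
  Ben: 1 of 3 neighbours < 3, holds.
  Fay: 1 of 2 neighbours ≥ 1, adopts the app.
Round 3 — no new adoptions; cascade stops.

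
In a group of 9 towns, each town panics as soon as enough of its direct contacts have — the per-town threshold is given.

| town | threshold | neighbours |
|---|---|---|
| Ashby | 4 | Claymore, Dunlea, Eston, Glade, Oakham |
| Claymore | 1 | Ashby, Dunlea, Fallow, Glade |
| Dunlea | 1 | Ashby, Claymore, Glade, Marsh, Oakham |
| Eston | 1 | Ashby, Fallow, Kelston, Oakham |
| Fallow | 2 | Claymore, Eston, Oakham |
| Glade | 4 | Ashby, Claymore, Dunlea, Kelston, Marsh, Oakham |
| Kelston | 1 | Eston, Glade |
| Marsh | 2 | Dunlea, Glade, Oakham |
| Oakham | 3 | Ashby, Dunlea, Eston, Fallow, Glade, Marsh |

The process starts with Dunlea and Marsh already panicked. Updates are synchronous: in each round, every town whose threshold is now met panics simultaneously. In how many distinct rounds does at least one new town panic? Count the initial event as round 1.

2

Round 1 — Dunlea, Marsh panic (initial).
Round 2 — checking thresholds:
  Ashby: 1 of 5 neighbours < 4, holds.
  Claymore: 1 of 4 neighbours ≥ 1, panics.
  Glade: 2 of 6 neighbours < 4, holds.
  Oakham: 2 of 6 neighbours < 3, holds.
Round 3 — no new panics; cascade stops.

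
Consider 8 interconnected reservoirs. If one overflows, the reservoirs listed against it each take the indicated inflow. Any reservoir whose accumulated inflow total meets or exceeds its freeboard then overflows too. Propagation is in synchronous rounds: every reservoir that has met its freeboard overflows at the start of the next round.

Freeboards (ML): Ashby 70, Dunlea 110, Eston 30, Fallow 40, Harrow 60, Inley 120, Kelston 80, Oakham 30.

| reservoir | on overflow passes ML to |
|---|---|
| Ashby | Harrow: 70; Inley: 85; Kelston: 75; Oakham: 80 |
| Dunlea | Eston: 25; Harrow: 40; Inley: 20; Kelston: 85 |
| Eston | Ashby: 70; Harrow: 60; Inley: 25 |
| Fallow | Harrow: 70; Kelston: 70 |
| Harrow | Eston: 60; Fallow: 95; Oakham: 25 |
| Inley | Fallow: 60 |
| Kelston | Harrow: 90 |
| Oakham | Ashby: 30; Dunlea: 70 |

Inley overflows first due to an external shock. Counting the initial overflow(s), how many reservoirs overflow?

7

Round 1 — Inley overflows (initial).
  Fallow: +60 → 60 ≥ 40
Round 2 — Fallow overflows.
  Harrow: +70 → 70 ≥ 60
  Kelston: +70 → 70 < 80
Round 3 — Harrow overflows.
  Eston: +60 → 60 ≥ 30
  Oakham: +25 → 25 < 30
Round 4 — Eston overflows.
  Ashby: +70 → 70 ≥ 70
Round 5 — Ashby overflows.
  Kelston: +75 → 145 ≥ 80
  Oakham: +80 → 105 ≥ 30
Round 6 — Kelston, Oakham overflow.
  Dunlea: +70 → 70 < 110
No further overflows.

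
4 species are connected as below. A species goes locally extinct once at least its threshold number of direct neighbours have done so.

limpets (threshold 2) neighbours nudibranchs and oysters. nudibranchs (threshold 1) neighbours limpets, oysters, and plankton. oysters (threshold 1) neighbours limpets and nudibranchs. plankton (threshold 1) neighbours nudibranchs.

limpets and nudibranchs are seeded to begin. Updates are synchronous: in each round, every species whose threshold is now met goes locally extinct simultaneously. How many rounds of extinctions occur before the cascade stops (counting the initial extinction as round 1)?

Round 1 — limpets, nudibranchs go locally extinct (initial).
Round 2 — checking thresholds:
  oysters: 2 of 2 neighbours ≥ 1, goes locally extinct.
  plankton: 1 of 1 neighbours ≥ 1, goes locally extinct.
Round 3 — no new extinctions; cascade stops.

2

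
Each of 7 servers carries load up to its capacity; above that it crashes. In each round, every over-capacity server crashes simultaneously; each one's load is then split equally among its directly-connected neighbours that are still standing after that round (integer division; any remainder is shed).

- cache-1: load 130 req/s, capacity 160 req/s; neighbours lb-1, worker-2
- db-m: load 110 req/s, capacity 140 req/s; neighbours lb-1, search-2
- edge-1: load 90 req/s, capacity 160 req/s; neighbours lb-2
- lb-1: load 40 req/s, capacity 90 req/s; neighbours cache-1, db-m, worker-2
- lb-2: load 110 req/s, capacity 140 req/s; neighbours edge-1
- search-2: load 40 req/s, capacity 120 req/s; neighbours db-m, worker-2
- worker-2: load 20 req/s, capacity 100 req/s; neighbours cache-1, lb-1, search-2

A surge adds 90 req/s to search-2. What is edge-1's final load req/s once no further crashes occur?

Round 1 — search-2 at 130 > 120. search-2 crashes.
  search-2 sheds 130 req/s to db-m, worker-2: 65 each.
    db-m: 110+65 = 175 > 140
    worker-2: 20+65 = 85 ≤ 100
Round 2 — db-m crashes.
  db-m sheds 175 req/s to lb-1: 175 each.
    lb-1: 40+175 = 215 > 90
Round 3 — lb-1 crashes.
  lb-1 sheds 215 req/s to cache-1, worker-2: 107 each (1 lost).
    cache-1: 130+107 = 237 > 160
    worker-2: 85+107 = 192 > 100
Round 4 — cache-1, worker-2 crash.
  cache-1 sheds 237 req/s: no online neighbours, lost.
  worker-2 sheds 192 req/s: no online neighbours, lost.
No further crashes.

90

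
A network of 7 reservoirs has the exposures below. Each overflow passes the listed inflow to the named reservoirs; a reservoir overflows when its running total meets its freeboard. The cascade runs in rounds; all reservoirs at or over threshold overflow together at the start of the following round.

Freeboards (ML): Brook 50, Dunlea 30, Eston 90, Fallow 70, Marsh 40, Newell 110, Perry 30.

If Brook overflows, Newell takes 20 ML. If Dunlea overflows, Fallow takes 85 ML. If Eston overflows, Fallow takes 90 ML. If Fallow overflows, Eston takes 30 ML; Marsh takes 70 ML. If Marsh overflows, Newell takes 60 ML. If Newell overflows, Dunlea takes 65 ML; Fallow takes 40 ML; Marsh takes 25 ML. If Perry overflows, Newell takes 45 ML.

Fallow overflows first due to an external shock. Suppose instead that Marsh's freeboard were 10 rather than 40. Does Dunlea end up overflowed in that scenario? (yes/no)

With Marsh's freeboard at 10:
Round 1 — Fallow overflows (initial).
  Eston: +30 → 30 < 90
  Marsh: +70 → 70 ≥ 10
Round 2 — Marsh overflows.
  Newell: +60 → 60 < 110
No further overflows.

no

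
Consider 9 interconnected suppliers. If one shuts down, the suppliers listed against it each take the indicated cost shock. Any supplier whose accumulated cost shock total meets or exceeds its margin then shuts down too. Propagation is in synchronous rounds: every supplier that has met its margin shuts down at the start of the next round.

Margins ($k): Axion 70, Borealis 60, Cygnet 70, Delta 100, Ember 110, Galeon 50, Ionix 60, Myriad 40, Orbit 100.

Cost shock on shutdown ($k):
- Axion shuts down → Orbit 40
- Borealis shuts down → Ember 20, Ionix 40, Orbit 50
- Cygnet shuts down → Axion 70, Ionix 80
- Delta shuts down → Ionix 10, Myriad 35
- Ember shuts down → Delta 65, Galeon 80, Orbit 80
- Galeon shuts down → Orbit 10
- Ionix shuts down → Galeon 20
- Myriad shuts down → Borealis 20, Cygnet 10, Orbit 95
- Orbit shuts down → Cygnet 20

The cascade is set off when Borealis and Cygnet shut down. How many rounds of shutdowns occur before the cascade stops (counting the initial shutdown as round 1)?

2

Round 1 — Borealis, Cygnet shut down (initial).
  Axion: +70 → 70 ≥ 70
  Ember: +20 → 20 < 110
  Ionix: +40+80 → 120 ≥ 60
  Orbit: +50 → 50 < 100
Round 2 — Axion, Ionix shut down.
  Galeon: +20 → 20 < 50
  Orbit: +40 → 90 < 100
No further shutdowns.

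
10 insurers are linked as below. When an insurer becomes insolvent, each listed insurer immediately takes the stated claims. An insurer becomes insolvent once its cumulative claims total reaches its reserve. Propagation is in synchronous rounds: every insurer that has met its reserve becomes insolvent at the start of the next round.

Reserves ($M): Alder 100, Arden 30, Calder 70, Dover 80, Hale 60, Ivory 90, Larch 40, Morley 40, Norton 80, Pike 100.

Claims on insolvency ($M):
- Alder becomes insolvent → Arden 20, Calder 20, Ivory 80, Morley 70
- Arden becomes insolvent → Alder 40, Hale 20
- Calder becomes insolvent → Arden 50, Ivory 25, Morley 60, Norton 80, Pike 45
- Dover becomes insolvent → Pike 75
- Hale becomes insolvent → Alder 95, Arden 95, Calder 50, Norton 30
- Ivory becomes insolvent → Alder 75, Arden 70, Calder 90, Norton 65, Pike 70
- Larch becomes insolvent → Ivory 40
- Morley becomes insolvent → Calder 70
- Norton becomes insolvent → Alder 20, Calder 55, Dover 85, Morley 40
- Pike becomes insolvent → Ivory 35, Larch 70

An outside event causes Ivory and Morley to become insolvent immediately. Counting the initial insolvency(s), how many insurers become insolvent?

Round 1 — Ivory, Morley become insolvent (initial).
  Alder: +75 → 75 < 100
  Arden: +70 → 70 ≥ 30
  Calder: +90+70 → 160 ≥ 70
  Norton: +65 → 65 < 80
  Pike: +70 → 70 < 100
Round 2 — Arden, Calder become insolvent.
  Alder: +40 → 115 ≥ 100
  Hale: +20 → 20 < 60
  Norton: +80 → 145 ≥ 80
  Pike: +45 → 115 ≥ 100
Round 3 — Alder, Norton, Pike become insolvent.
  Dover: +85 → 85 ≥ 80
  Larch: +70 → 70 ≥ 40
Round 4 — Dover, Larch become insolvent.
No further insolvencies.

9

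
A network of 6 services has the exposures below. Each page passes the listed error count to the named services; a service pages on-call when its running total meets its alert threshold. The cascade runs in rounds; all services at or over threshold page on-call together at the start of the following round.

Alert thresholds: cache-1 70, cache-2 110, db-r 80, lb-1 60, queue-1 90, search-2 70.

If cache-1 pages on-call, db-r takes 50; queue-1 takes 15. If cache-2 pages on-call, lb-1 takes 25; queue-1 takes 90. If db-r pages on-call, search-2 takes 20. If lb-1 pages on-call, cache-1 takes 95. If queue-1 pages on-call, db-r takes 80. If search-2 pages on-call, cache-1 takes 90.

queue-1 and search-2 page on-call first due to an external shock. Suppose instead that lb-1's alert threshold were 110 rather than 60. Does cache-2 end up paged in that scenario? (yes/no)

With lb-1's alert threshold at 110:
Round 1 — queue-1, search-2 page on-call (initial).
  cache-1: +90 → 90 ≥ 70
  db-r: +80 → 80 ≥ 80
Round 2 — cache-1, db-r page on-call.
No further pages.

no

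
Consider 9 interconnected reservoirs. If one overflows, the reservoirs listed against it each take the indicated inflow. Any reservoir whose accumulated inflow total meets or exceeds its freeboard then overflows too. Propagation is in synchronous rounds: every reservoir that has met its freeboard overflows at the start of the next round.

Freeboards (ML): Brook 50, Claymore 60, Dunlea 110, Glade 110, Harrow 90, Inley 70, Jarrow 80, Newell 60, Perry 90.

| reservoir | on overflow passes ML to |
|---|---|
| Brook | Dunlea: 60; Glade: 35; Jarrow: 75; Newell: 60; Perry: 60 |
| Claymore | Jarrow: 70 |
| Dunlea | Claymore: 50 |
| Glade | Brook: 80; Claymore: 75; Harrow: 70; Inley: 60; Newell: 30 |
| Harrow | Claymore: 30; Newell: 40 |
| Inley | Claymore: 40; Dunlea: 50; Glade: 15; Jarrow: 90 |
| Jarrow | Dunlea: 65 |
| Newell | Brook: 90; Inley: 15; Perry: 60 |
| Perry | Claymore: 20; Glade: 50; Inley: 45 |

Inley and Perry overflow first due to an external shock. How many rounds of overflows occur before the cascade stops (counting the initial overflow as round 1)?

Round 1 — Inley, Perry overflow (initial).
  Claymore: +40+20 → 60 ≥ 60
  Dunlea: +50 → 50 < 110
  Glade: +15+50 → 65 < 110
  Jarrow: +90 → 90 ≥ 80
Round 2 — Claymore, Jarrow overflow.
  Dunlea: +65 → 115 ≥ 110
Round 3 — Dunlea overflows.
No further overflows.

3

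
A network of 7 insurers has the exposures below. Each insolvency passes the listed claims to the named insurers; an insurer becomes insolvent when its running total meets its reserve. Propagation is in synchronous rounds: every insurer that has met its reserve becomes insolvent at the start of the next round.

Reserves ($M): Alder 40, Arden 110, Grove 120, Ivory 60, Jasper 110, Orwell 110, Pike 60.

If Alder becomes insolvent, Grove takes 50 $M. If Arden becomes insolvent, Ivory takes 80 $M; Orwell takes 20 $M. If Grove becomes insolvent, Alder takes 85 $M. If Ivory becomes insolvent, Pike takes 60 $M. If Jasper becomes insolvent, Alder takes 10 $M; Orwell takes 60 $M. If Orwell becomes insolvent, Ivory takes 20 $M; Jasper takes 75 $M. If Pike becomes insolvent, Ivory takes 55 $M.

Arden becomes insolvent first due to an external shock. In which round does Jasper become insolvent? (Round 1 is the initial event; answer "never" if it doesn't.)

never

Round 1 — Arden becomes insolvent (initial).
  Ivory: +80 → 80 ≥ 60
  Orwell: +20 → 20 < 110
Round 2 — Ivory becomes insolvent.
  Pike: +60 → 60 ≥ 60
Round 3 — Pike becomes insolvent.
No further insolvencies.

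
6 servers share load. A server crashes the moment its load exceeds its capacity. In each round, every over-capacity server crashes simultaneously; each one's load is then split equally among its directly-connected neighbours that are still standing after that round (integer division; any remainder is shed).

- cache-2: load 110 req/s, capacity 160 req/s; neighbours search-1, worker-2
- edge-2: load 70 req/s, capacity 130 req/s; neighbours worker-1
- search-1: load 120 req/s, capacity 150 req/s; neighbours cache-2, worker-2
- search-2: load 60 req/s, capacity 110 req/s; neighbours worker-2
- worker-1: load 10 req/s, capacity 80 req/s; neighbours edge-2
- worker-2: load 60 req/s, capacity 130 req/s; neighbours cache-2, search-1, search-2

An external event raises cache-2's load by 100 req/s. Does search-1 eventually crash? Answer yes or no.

Round 1 — cache-2 at 210 > 160. cache-2 crashes.
  cache-2 sheds 210 req/s to search-1, worker-2: 105 each.
    search-1: 120+105 = 225 > 150
    worker-2: 60+105 = 165 > 130
Round 2 — search-1, worker-2 crash.
  search-1 sheds 225 req/s: no online neighbours, lost.
  worker-2 sheds 165 req/s to search-2: 165 each.
    search-2: 60+165 = 225 > 110
Round 3 — search-2 crashes.
  search-2 sheds 225 req/s: no online neighbours, lost.
No further crashes.

yes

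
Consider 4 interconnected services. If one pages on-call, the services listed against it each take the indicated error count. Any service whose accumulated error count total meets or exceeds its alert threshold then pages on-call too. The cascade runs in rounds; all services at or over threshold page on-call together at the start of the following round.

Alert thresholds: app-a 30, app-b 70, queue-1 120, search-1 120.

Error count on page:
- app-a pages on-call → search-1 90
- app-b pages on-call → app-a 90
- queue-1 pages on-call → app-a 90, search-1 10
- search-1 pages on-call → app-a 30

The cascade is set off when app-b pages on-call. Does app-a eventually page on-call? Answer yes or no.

Round 1 — app-b pages on-call (initial).
  app-a: +90 → 90 ≥ 30
Round 2 — app-a pages on-call.
  search-1: +90 → 90 < 120
No further pages.

yes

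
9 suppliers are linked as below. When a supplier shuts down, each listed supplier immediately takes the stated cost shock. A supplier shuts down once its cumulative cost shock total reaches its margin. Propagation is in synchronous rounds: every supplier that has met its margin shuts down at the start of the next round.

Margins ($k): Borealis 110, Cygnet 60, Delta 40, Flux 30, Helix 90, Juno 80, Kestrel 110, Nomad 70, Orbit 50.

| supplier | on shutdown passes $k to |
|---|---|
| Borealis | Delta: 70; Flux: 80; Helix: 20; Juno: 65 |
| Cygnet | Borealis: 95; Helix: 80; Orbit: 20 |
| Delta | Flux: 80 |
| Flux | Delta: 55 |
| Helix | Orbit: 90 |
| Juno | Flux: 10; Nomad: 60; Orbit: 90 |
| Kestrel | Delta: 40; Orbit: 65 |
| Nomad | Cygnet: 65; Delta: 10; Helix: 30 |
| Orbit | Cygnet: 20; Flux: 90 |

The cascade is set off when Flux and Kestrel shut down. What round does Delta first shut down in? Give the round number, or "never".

Round 1 — Flux, Kestrel shut down (initial).
  Delta: +55+40 → 95 ≥ 40
  Orbit: +65 → 65 ≥ 50
Round 2 — Delta, Orbit shut down.
  Cygnet: +20 → 20 < 60
No further shutdowns.

2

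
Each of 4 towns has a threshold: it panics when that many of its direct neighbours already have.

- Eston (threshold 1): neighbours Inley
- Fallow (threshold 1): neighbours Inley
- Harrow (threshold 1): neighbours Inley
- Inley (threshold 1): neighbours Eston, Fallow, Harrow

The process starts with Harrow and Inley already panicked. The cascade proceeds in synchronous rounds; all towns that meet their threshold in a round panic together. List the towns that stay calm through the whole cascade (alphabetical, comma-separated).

Round 1 — Harrow, Inley panic (initial).
Round 2 — checking thresholds:
  Eston: 1 of 1 neighbours ≥ 1, panics.
  Fallow: 1 of 1 neighbours ≥ 1, panics.
Round 3 — no new panics; cascade stops.

none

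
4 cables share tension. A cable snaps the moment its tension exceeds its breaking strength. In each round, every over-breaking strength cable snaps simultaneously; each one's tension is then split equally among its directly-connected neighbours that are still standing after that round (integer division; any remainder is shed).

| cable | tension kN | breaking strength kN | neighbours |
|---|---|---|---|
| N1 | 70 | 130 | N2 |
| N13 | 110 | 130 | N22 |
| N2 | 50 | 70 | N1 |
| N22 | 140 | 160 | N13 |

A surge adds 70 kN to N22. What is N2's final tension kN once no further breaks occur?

50

Round 1 — N22 at 210 > 160. N22 snaps.
  N22 sheds 210 kN to N13: 210 each.
    N13: 110+210 = 320 > 130
Round 2 — N13 snaps.
  N13 sheds 320 kN: no online neighbours, lost.
No further breaks.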